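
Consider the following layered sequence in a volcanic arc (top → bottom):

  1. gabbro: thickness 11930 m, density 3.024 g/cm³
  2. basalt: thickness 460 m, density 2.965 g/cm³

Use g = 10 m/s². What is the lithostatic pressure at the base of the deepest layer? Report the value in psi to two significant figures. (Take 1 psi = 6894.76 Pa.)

gabbro: 3024 kg/m³ × 10 m/s² × 11930 m = 3.608×10^8 Pa = 52324 psi
basalt: 2965 kg/m³ × 10 m/s² × 460 m = 1.364×10^7 Pa = 1978 psi
Total = 52324 + 1978 = 54302 psi

54000 psi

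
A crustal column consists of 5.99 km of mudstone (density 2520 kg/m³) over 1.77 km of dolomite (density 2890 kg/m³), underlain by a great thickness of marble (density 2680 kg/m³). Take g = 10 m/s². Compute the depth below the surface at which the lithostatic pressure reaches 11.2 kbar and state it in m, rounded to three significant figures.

42000 m

Pressure at base of upper layers: 2520×10×5990 + 2890×10×1770 = 2.021×10^8 Pa = 2.021 kbar
Remaining pressure to be supplied by marble: 1.120×10^9 − 2.021×10^8 = 9.179×10^8 Pa
Additional depth in marble = 9.179×10^8 Pa / (2680 kg/m³ × 10 m/s²) = 34250 m
Total depth = 7760 m + 34250 m = 42010 m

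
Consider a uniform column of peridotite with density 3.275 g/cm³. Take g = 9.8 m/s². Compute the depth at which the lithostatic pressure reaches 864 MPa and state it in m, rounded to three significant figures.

26900 m

h = P/(ρg) = 864 MPa / (3275 kg/m³ × 9.8 m/s²) = 8.640×10^8 Pa / 32095 Pa/m = 26920 m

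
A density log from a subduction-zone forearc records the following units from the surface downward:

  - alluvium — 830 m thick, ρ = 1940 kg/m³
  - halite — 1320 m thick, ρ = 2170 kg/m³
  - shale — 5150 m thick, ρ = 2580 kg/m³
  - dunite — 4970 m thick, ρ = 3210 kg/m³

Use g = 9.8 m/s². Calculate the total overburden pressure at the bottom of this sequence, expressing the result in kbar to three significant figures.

alluvium: 1940 kg/m³ × 9.8 m/s² × 830 m = 1.578×10^7 Pa = 0.1578 kbar
halite: 2170 kg/m³ × 9.8 m/s² × 1320 m = 2.807×10^7 Pa = 0.2807 kbar
shale: 2580 kg/m³ × 9.8 m/s² × 5150 m = 1.302×10^8 Pa = 1.302 kbar
dunite: 3210 kg/m³ × 9.8 m/s² × 4970 m = 1.563×10^8 Pa = 1.563 kbar
Total = 0.1578 + 0.2807 + 1.302 + 1.563 = 3.3041 kbar

3.30 kbar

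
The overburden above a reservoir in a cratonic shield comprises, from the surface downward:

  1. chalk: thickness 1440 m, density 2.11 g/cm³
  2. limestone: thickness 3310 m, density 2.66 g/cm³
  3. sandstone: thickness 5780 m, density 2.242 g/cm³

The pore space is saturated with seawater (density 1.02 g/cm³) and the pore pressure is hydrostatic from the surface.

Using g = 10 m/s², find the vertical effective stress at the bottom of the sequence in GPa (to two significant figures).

Overburden (lithostatic) stress σ_v:
chalk: 2110 kg/m³ × 10 m/s² × 1440 m = 3.038×10^7 Pa = 30.38 MPa
limestone: 2660 kg/m³ × 10 m/s² × 3310 m = 8.805×10^7 Pa = 88.05 MPa
sandstone: 2242 kg/m³ × 10 m/s² × 5780 m = 1.296×10^8 Pa = 129.6 MPa
Total = 30.38 + 88.05 + 129.6 = 248.02 MPa
Pore pressure P_p = 1020 kg/m³ × 10 m/s² × 10530 m = 1.074×10^8 Pa = 107.4 MPa
Effective stress σ' = σ_v − P_p = 248.0 − 107.4 = 140.61 MPa = 0.14061 GPa

0.14 GPa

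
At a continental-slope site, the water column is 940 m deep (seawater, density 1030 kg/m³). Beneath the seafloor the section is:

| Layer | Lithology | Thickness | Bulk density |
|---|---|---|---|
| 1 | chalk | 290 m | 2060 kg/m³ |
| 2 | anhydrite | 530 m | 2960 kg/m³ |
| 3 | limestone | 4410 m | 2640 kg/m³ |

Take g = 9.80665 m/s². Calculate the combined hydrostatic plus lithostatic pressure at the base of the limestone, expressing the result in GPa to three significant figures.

seawater: 1030 kg/m³ × 9.80665 m/s² × 940 m = 9.495×10^6 Pa = 9.495×10^-3 GPa
chalk: 2060 kg/m³ × 9.80665 m/s² × 290 m = 5.858×10^6 Pa = 5.858×10^-3 GPa
anhydrite: 2960 kg/m³ × 9.80665 m/s² × 530 m = 1.538×10^7 Pa = 0.01538 GPa
limestone: 2640 kg/m³ × 9.80665 m/s² × 4410 m = 1.142×10^8 Pa = 0.1142 GPa
Total = 9.495×10^-3 + 5.858×10^-3 + 0.01538 + 0.1142 = 0.14491 GPa

0.145 GPa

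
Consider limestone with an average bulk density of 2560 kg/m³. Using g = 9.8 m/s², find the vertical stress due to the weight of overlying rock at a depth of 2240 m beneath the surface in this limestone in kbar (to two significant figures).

limestone: 2560 kg/m³ × 9.8 m/s² × 2240 m = 5.620×10^7 Pa = 0.5620 kbar

0.56 kbar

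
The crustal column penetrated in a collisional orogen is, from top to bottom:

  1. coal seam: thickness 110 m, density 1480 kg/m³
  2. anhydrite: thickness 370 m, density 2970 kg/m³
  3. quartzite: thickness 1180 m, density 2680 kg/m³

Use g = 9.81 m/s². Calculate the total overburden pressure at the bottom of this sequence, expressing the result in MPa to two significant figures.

coal seam: 1480 kg/m³ × 9.81 m/s² × 110 m = 1.597×10^6 Pa = 1.597 MPa
anhydrite: 2970 kg/m³ × 9.81 m/s² × 370 m = 1.078×10^7 Pa = 10.78 MPa
quartzite: 2680 kg/m³ × 9.81 m/s² × 1180 m = 3.102×10^7 Pa = 31.02 MPa
Total = 1.597 + 10.78 + 31.02 = 43.400 MPa

43 MPa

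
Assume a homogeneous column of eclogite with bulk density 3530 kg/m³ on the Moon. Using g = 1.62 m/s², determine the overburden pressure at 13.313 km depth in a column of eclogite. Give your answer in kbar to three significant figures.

eclogite: 3530 kg/m³ × 1.62 m/s² × 13313 m = 7.613×10^7 Pa = 0.7613 kbar

0.761 kbar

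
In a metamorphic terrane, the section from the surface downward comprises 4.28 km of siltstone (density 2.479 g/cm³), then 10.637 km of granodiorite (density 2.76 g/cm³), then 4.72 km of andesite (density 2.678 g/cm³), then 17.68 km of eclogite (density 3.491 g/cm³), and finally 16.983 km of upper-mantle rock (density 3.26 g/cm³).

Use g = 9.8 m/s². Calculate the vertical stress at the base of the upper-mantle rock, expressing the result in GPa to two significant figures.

1.7 GPa

siltstone: 2479 kg/m³ × 9.8 m/s² × 4280 m = 1.040×10^8 Pa = 0.1040 GPa
granodiorite: 2760 kg/m³ × 9.8 m/s² × 10637 m = 2.877×10^8 Pa = 0.2877 GPa
andesite: 2678 kg/m³ × 9.8 m/s² × 4720 m = 1.239×10^8 Pa = 0.1239 GPa
eclogite: 3491 kg/m³ × 9.8 m/s² × 17680 m = 6.049×10^8 Pa = 0.6049 GPa
upper-mantle rock: 3260 kg/m³ × 9.8 m/s² × 16983 m = 5.426×10^8 Pa = 0.5426 GPa
Total = 0.1040 + 0.2877 + 0.1239 + 0.6049 + 0.5426 = 1.6630 GPa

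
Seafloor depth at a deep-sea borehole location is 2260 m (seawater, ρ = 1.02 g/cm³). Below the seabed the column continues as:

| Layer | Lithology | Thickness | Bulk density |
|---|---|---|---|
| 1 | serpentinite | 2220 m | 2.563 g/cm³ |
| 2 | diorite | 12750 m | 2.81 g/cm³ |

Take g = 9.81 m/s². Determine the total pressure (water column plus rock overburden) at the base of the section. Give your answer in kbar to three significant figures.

4.30 kbar

seawater: 1020 kg/m³ × 9.81 m/s² × 2260 m = 2.261×10^7 Pa = 0.2261 kbar
serpentinite: 2563 kg/m³ × 9.81 m/s² × 2220 m = 5.582×10^7 Pa = 0.5582 kbar
diorite: 2810 kg/m³ × 9.81 m/s² × 12750 m = 3.515×10^8 Pa = 3.515 kbar
Total = 0.2261 + 0.5582 + 3.515 = 4.2990 kbar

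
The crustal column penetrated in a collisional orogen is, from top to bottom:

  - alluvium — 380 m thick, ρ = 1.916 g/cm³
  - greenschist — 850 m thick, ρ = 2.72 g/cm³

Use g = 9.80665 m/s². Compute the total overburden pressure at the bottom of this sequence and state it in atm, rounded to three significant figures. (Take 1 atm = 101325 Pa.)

294 atm

alluvium: 1916 kg/m³ × 9.80665 m/s² × 380 m = 7.140×10^6 Pa = 70.47 atm
greenschist: 2720 kg/m³ × 9.80665 m/s² × 850 m = 2.267×10^7 Pa = 223.8 atm
Total = 70.47 + 223.8 = 294.23 atm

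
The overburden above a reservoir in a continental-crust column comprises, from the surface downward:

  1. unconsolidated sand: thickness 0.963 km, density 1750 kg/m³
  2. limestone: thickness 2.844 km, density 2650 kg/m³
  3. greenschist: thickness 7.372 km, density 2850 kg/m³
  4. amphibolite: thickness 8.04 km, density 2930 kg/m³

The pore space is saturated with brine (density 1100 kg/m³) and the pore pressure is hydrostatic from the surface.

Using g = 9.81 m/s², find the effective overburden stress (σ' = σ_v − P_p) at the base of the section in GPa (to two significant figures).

Overburden (lithostatic) stress σ_v:
unconsolidated sand: 1750 kg/m³ × 9.81 m/s² × 963 m = 1.653×10^7 Pa = 16.53 MPa
limestone: 2650 kg/m³ × 9.81 m/s² × 2844 m = 7.393×10^7 Pa = 73.93 MPa
greenschist: 2850 kg/m³ × 9.81 m/s² × 7372 m = 2.061×10^8 Pa = 206.1 MPa
amphibolite: 2930 kg/m³ × 9.81 m/s² × 8040 m = 2.311×10^8 Pa = 231.1 MPa
Total = 16.53 + 73.93 + 206.1 + 231.1 = 527.67 MPa
Pore pressure P_p = 1100 kg/m³ × 9.81 m/s² × 19219 m = 2.074×10^8 Pa = 207.4 MPa
Effective stress σ' = σ_v − P_p = 527.7 − 207.4 = 320.28 MPa = 0.32028 GPa

0.32 GPa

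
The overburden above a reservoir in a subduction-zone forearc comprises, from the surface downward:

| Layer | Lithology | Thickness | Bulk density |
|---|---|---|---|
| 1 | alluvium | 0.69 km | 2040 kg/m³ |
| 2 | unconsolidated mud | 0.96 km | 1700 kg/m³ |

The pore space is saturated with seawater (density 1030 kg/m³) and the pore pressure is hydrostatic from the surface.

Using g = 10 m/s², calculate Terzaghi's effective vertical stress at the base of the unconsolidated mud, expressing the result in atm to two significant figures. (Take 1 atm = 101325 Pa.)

Overburden (lithostatic) stress σ_v:
alluvium: 2040 kg/m³ × 10 m/s² × 690 m = 1.408×10^7 Pa = 14.08 MPa
unconsolidated mud: 1700 kg/m³ × 10 m/s² × 960 m = 1.632×10^7 Pa = 16.32 MPa
Total = 14.08 + 16.32 = 30.396 MPa
Pore pressure P_p = 1030 kg/m³ × 10 m/s² × 1650 m = 1.700×10^7 Pa = 17.00 MPa
Effective stress σ' = σ_v − P_p = 30.40 − 17.00 = 13.401 MPa = 132.26 atm

130 atm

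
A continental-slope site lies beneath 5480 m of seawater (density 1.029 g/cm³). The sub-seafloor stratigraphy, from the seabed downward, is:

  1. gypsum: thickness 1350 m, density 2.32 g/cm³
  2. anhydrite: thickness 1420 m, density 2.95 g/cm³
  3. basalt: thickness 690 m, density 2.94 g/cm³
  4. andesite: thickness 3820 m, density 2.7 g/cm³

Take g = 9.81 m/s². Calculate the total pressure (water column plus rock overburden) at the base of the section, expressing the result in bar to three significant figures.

2480 bar

seawater: 1029 kg/m³ × 9.81 m/s² × 5480 m = 5.532×10^7 Pa = 553.2 bar
gypsum: 2320 kg/m³ × 9.81 m/s² × 1350 m = 3.072×10^7 Pa = 307.2 bar
anhydrite: 2950 kg/m³ × 9.81 m/s² × 1420 m = 4.109×10^7 Pa = 410.9 bar
basalt: 2940 kg/m³ × 9.81 m/s² × 690 m = 1.990×10^7 Pa = 199.0 bar
andesite: 2700 kg/m³ × 9.81 m/s² × 3820 m = 1.012×10^8 Pa = 1012 bar
Total = 553.2 + 307.2 + 410.9 + 199.0 + 1012 = 2482.2 bar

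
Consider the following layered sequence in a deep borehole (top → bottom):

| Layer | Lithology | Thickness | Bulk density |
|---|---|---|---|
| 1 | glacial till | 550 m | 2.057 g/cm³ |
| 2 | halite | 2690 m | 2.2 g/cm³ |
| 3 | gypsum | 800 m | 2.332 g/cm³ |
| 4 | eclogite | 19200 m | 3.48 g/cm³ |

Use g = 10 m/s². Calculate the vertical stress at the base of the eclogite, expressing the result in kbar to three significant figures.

glacial till: 2057 kg/m³ × 10 m/s² × 550 m = 1.131×10^7 Pa = 0.1131 kbar
halite: 2200 kg/m³ × 10 m/s² × 2690 m = 5.918×10^7 Pa = 0.5918 kbar
gypsum: 2332 kg/m³ × 10 m/s² × 800 m = 1.866×10^7 Pa = 0.1866 kbar
eclogite: 3480 kg/m³ × 10 m/s² × 19200 m = 6.682×10^8 Pa = 6.682 kbar
Total = 0.1131 + 0.5918 + 0.1866 + 6.682 = 7.5731 kbar

7.57 kbar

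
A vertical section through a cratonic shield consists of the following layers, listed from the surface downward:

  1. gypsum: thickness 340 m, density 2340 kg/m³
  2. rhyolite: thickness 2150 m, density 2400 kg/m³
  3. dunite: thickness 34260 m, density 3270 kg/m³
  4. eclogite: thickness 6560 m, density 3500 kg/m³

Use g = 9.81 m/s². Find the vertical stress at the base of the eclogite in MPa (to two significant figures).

1400 MPa

gypsum: 2340 kg/m³ × 9.81 m/s² × 340 m = 7.805×10^6 Pa = 7.805 MPa
rhyolite: 2400 kg/m³ × 9.81 m/s² × 2150 m = 5.062×10^7 Pa = 50.62 MPa
dunite: 3270 kg/m³ × 9.81 m/s² × 34260 m = 1.099×10^9 Pa = 1099 MPa
eclogite: 3500 kg/m³ × 9.81 m/s² × 6560 m = 2.252×10^8 Pa = 225.2 MPa
Total = 7.805 + 50.62 + 1099 + 225.2 = 1382.7 MPa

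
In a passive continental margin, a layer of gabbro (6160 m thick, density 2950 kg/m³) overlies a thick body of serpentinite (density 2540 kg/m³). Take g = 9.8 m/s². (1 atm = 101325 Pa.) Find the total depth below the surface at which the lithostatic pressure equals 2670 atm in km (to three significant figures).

9.87 km

Pressure at base of upper layers: 2950×9.8×6160 = 1.781×10^8 Pa = 1758 atm
Remaining pressure to be supplied by serpentinite: 2.705×10^8 − 1.781×10^8 = 9.245×10^7 Pa
Additional depth in serpentinite = 9.245×10^7 Pa / (2540 kg/m³ × 9.8 m/s²) = 3714.1 m
Total depth = 6160 m + 3714.1 m = 9874.1 m
= 9.8741 km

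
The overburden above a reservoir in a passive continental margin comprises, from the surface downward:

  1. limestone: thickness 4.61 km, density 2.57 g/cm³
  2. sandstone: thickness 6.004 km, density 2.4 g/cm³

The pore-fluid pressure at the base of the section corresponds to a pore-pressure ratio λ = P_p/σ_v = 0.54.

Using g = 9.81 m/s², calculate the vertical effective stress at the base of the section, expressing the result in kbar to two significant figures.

Overburden (lithostatic) stress σ_v:
limestone: 2570 kg/m³ × 9.81 m/s² × 4610 m = 1.162×10^8 Pa = 116.2 MPa
sandstone: 2400 kg/m³ × 9.81 m/s² × 6004 m = 1.414×10^8 Pa = 141.4 MPa
Total = 116.2 + 141.4 = 257.58 MPa
Pore pressure P_p = λ·σ_v = 0.54 × 257.6 MPa = 139.1 MPa
Effective stress σ' = σ_v − P_p = 257.6 − 139.1 = 118.49 MPa = 1.1849 kbar

1.2 kbar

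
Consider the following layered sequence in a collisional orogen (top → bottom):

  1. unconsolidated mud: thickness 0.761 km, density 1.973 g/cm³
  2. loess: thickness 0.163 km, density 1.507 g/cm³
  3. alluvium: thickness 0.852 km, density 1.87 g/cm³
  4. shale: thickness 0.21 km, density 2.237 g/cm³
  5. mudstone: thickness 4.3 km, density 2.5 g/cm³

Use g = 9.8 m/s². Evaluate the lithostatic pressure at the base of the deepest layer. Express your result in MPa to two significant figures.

unconsolidated mud: 1973 kg/m³ × 9.8 m/s² × 761 m = 1.471×10^7 Pa = 14.71 MPa
loess: 1507 kg/m³ × 9.8 m/s² × 163 m = 2.407×10^6 Pa = 2.407 MPa
alluvium: 1870 kg/m³ × 9.8 m/s² × 852 m = 1.561×10^7 Pa = 15.61 MPa
shale: 2237 kg/m³ × 9.8 m/s² × 210 m = 4.604×10^6 Pa = 4.604 MPa
mudstone: 2500 kg/m³ × 9.8 m/s² × 4300 m = 1.054×10^8 Pa = 105.3 MPa
Total = 14.71 + 2.407 + 15.61 + 4.604 + 105.3 = 142.69 MPa

140 MPa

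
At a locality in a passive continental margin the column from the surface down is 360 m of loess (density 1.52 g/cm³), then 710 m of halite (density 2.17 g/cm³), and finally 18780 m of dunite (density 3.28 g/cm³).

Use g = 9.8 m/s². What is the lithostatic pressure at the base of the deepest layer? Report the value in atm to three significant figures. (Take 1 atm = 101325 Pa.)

loess: 1520 kg/m³ × 9.8 m/s² × 360 m = 5.363×10^6 Pa = 52.92 atm
halite: 2170 kg/m³ × 9.8 m/s² × 710 m = 1.510×10^7 Pa = 149.0 atm
dunite: 3280 kg/m³ × 9.8 m/s² × 18780 m = 6.037×10^8 Pa = 5958 atm
Total = 52.92 + 149.0 + 5958 = 6159.6 atm

6160 atm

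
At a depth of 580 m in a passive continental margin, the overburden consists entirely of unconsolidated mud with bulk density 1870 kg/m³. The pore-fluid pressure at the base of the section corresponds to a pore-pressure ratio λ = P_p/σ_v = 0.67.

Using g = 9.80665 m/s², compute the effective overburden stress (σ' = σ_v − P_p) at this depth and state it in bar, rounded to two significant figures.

35 bar

Overburden (lithostatic) stress σ_v:
unconsolidated mud: 1870 kg/m³ × 9.80665 m/s² × 580 m = 1.064×10^7 Pa = 10.64 MPa
Pore pressure P_p = λ·σ_v = 0.67 × 10.64 MPa = 7.126 MPa
Effective stress σ' = σ_v − P_p = 10.64 − 7.126 = 3.5100 MPa = 35.100 bar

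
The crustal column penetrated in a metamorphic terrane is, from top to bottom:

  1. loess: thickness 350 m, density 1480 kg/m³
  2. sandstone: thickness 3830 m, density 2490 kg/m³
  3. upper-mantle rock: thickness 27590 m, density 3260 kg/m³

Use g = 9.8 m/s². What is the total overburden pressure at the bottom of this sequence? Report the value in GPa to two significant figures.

loess: 1480 kg/m³ × 9.8 m/s² × 350 m = 5.076×10^6 Pa = 5.076×10^-3 GPa
sandstone: 2490 kg/m³ × 9.8 m/s² × 3830 m = 9.346×10^7 Pa = 0.09346 GPa
upper-mantle rock: 3260 kg/m³ × 9.8 m/s² × 27590 m = 8.814×10^8 Pa = 0.8814 GPa
Total = 5.076×10^-3 + 0.09346 + 0.8814 = 0.97998 GPa

0.98 GPa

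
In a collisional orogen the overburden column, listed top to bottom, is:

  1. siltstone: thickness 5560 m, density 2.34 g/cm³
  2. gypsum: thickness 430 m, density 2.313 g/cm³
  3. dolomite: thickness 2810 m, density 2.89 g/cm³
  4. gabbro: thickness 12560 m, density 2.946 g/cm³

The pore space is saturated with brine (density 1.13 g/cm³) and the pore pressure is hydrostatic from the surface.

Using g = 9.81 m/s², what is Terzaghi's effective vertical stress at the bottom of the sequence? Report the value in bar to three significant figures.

3430 bar

Overburden (lithostatic) stress σ_v:
siltstone: 2340 kg/m³ × 9.81 m/s² × 5560 m = 1.276×10^8 Pa = 127.6 MPa
gypsum: 2313 kg/m³ × 9.81 m/s² × 430 m = 9.757×10^6 Pa = 9.757 MPa
dolomite: 2890 kg/m³ × 9.81 m/s² × 2810 m = 7.967×10^7 Pa = 79.67 MPa
gabbro: 2946 kg/m³ × 9.81 m/s² × 12560 m = 3.630×10^8 Pa = 363.0 MPa
Total = 127.6 + 9.757 + 79.67 + 363.0 = 580.04 MPa
Pore pressure P_p = 1130 kg/m³ × 9.81 m/s² × 21360 m = 2.368×10^8 Pa = 236.8 MPa
Effective stress σ' = σ_v − P_p = 580.0 − 236.8 = 343.26 MPa = 3432.6 bar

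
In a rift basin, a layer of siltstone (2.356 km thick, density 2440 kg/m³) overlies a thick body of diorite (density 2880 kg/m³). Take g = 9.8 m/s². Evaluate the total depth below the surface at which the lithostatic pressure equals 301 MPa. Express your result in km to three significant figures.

11.0 km

Pressure at base of upper layers: 2440×9.8×2356 = 5.634×10^7 Pa = 56.34 MPa
Remaining pressure to be supplied by diorite: 3.010×10^8 − 5.634×10^7 = 2.447×10^8 Pa
Additional depth in diorite = 2.447×10^8 Pa / (2880 kg/m³ × 9.8 m/s²) = 8668.6 m
Total depth = 2356 m + 8668.6 m = 11025 m
= 11.025 km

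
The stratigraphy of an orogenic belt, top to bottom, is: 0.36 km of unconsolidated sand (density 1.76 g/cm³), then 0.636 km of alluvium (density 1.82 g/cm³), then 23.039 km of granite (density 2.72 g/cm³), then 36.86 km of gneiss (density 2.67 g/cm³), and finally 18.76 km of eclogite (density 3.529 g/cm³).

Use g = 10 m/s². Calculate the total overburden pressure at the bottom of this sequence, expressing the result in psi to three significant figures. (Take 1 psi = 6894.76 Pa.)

unconsolidated sand: 1760 kg/m³ × 10 m/s² × 360 m = 6.336×10^6 Pa = 919.0 psi
alluvium: 1820 kg/m³ × 10 m/s² × 636 m = 1.158×10^7 Pa = 1679 psi
granite: 2720 kg/m³ × 10 m/s² × 23039 m = 6.267×10^8 Pa = 90889 psi
gneiss: 2670 kg/m³ × 10 m/s² × 36860 m = 9.842×10^8 Pa = 1.427×10^5 psi
eclogite: 3529 kg/m³ × 10 m/s² × 18760 m = 6.620×10^8 Pa = 96021 psi
Total = 919.0 + 1679 + 90889 + 1.427×10^5 + 96021 = 3.3225×10^5 psi

332000 psi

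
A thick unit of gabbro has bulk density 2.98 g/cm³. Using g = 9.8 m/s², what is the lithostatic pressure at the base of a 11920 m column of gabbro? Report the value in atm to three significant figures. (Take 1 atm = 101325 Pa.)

gabbro: 2980 kg/m³ × 9.8 m/s² × 11920 m = 3.481×10^8 Pa = 3436 atm

3440 atm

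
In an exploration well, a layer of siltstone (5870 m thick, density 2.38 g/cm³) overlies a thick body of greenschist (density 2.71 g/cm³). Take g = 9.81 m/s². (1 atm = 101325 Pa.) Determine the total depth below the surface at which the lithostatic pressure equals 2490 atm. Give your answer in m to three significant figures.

Pressure at base of upper layers: 2380×9.81×5870 = 1.371×10^8 Pa = 1353 atm
Remaining pressure to be supplied by greenschist: 2.523×10^8 − 1.371×10^8 = 1.152×10^8 Pa
Additional depth in greenschist = 1.152×10^8 Pa / (2710 kg/m³ × 9.81 m/s²) = 4335.0 m
Total depth = 5870 m + 4335.0 m = 10205 m

10200 m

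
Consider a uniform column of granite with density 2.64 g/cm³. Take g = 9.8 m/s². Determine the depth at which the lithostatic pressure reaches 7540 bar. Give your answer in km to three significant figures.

29.1 km

h = P/(ρg) = 7540 bar / (2640 kg/m³ × 9.8 m/s²) = 7.540×10^8 Pa / 25872 Pa/m = 29143 m
= 29.143 km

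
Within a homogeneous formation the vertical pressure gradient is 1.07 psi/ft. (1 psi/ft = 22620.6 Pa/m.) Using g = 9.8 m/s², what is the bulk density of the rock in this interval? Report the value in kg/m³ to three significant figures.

ρ = (dP/dz)/g = 1.07 psi/ft / 9.8 m/s² = 24204 Pa/m / 9.8 m/s² = 2469.8 kg/m³

2470 kg/m³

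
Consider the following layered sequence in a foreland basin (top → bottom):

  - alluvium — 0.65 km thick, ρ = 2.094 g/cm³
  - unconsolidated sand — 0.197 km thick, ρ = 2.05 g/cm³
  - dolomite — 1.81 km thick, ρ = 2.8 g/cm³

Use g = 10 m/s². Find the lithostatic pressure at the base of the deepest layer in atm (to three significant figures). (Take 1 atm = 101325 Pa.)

alluvium: 2094 kg/m³ × 10 m/s² × 650 m = 1.361×10^7 Pa = 134.3 atm
unconsolidated sand: 2050 kg/m³ × 10 m/s² × 197 m = 4.038×10^6 Pa = 39.86 atm
dolomite: 2800 kg/m³ × 10 m/s² × 1810 m = 5.068×10^7 Pa = 500.2 atm
Total = 134.3 + 39.86 + 500.2 = 674.36 atm

674 atm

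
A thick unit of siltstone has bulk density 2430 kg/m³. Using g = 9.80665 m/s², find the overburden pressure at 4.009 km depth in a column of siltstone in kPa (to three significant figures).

95500 kPa

siltstone: 2430 kg/m³ × 9.80665 m/s² × 4009 m = 9.554×10^7 Pa = 95535 kPa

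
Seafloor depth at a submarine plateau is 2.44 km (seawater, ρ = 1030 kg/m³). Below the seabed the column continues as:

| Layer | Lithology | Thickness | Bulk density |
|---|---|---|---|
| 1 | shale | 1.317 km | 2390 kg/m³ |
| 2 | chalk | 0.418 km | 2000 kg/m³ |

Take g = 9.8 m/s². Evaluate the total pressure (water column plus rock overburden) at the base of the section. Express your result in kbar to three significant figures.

0.637 kbar

seawater: 1030 kg/m³ × 9.8 m/s² × 2440 m = 2.463×10^7 Pa = 0.2463 kbar
shale: 2390 kg/m³ × 9.8 m/s² × 1317 m = 3.085×10^7 Pa = 0.3085 kbar
chalk: 2000 kg/m³ × 9.8 m/s² × 418 m = 8.193×10^6 Pa = 0.08193 kbar
Total = 0.2463 + 0.3085 + 0.08193 = 0.63669 kbar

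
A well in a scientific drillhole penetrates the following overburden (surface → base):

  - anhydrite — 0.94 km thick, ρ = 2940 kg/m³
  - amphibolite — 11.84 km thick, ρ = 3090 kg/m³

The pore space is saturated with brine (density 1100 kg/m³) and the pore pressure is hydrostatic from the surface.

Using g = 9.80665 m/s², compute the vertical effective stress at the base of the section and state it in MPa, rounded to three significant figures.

Overburden (lithostatic) stress σ_v:
anhydrite: 2940 kg/m³ × 9.80665 m/s² × 940 m = 2.710×10^7 Pa = 27.10 MPa
amphibolite: 3090 kg/m³ × 9.80665 m/s² × 11840 m = 3.588×10^8 Pa = 358.8 MPa
Total = 27.10 + 358.8 = 385.88 MPa
Pore pressure P_p = 1100 kg/m³ × 9.80665 m/s² × 12780 m = 1.379×10^8 Pa = 137.9 MPa
Effective stress σ' = σ_v − P_p = 385.9 − 137.9 = 248.02 MPa

248 MPa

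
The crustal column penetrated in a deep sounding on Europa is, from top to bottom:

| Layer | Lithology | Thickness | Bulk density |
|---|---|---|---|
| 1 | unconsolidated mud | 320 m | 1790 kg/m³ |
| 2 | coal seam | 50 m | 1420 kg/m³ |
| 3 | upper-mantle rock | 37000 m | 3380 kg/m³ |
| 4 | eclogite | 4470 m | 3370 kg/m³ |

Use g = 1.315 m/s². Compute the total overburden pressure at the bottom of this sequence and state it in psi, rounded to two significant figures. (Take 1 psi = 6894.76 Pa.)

27000 psi

unconsolidated mud: 1790 kg/m³ × 1.315 m/s² × 320 m = 7.532×10^5 Pa = 109.2 psi
coal seam: 1420 kg/m³ × 1.315 m/s² × 50 m = 93365 Pa = 13.54 psi
upper-mantle rock: 3380 kg/m³ × 1.315 m/s² × 37000 m = 1.645×10^8 Pa = 23852 psi
eclogite: 3370 kg/m³ × 1.315 m/s² × 4470 m = 1.981×10^7 Pa = 2873 psi
Total = 109.2 + 13.54 + 23852 + 2873 = 26848 psi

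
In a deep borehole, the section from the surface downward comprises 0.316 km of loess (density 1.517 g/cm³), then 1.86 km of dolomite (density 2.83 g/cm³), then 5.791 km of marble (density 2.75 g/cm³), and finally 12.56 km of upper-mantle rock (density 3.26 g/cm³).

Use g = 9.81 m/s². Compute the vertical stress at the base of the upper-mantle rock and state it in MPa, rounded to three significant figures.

loess: 1517 kg/m³ × 9.81 m/s² × 316 m = 4.703×10^6 Pa = 4.703 MPa
dolomite: 2830 kg/m³ × 9.81 m/s² × 1860 m = 5.164×10^7 Pa = 51.64 MPa
marble: 2750 kg/m³ × 9.81 m/s² × 5791 m = 1.562×10^8 Pa = 156.2 MPa
upper-mantle rock: 3260 kg/m³ × 9.81 m/s² × 12560 m = 4.017×10^8 Pa = 401.7 MPa
Total = 4.703 + 51.64 + 156.2 + 401.7 = 614.24 MPa

614 MPa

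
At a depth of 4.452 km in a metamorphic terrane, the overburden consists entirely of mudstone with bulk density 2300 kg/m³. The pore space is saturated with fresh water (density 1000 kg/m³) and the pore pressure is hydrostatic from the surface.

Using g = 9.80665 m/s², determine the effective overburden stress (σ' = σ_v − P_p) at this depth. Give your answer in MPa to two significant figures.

57 MPa

Overburden (lithostatic) stress σ_v:
mudstone: 2300 kg/m³ × 9.80665 m/s² × 4452 m = 1.004×10^8 Pa = 100.4 MPa
Pore pressure P_p = 1000 kg/m³ × 9.80665 m/s² × 4452 m = 4.366×10^7 Pa = 43.66 MPa
Effective stress σ' = σ_v − P_p = 100.4 − 43.66 = 56.757 MPa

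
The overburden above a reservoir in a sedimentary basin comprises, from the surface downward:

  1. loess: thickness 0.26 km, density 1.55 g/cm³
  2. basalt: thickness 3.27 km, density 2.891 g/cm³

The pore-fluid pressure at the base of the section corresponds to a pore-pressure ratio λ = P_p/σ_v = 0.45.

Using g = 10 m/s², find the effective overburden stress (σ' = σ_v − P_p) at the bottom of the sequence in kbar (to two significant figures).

Overburden (lithostatic) stress σ_v:
loess: 1550 kg/m³ × 10 m/s² × 260 m = 4.030×10^6 Pa = 4.030 MPa
basalt: 2891 kg/m³ × 10 m/s² × 3270 m = 9.454×10^7 Pa = 94.54 MPa
Total = 4.030 + 94.54 = 98.566 MPa
Pore pressure P_p = λ·σ_v = 0.45 × 98.57 MPa = 44.35 MPa
Effective stress σ' = σ_v − P_p = 98.57 − 44.35 = 54.211 MPa = 0.54211 kbar

0.54 kbar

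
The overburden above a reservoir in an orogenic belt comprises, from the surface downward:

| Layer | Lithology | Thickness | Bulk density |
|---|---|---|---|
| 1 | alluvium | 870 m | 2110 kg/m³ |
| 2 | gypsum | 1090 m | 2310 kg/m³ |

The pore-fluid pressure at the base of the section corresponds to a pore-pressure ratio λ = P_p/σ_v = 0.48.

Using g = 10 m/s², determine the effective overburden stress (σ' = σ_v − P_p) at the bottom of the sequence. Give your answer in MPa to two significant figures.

Overburden (lithostatic) stress σ_v:
alluvium: 2110 kg/m³ × 10 m/s² × 870 m = 1.836×10^7 Pa = 18.36 MPa
gypsum: 2310 kg/m³ × 10 m/s² × 1090 m = 2.518×10^7 Pa = 25.18 MPa
Total = 18.36 + 25.18 = 43.536 MPa
Pore pressure P_p = λ·σ_v = 0.48 × 43.54 MPa = 20.90 MPa
Effective stress σ' = σ_v − P_p = 43.54 − 20.90 = 22.639 MPa

23 MPa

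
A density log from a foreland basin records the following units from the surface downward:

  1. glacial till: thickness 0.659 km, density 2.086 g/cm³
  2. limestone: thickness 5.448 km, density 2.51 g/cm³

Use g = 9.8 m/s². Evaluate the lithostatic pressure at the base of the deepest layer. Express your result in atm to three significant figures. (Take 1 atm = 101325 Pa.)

glacial till: 2086 kg/m³ × 9.8 m/s² × 659 m = 1.347×10^7 Pa = 133.0 atm
limestone: 2510 kg/m³ × 9.8 m/s² × 5448 m = 1.340×10^8 Pa = 1323 atm
Total = 133.0 + 1323 = 1455.5 atm

1460 atm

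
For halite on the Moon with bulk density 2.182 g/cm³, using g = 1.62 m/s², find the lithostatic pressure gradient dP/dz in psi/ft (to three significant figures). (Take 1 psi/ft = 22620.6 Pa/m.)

0.156 psi/ft

dP/dz = ρg = 2182 kg/m³ × 1.62 m/s² = 3534.8 Pa/m
= 3534.8 Pa/m × (1 psi/ft / 22621 Pa/m) = 0.15627 psi/ft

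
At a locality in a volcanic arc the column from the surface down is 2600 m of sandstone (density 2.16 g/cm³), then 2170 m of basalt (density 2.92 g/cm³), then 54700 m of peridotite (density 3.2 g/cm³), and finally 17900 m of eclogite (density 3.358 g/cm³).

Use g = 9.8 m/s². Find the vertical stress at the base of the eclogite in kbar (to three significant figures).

24.2 kbar

sandstone: 2160 kg/m³ × 9.8 m/s² × 2600 m = 5.504×10^7 Pa = 0.5504 kbar
basalt: 2920 kg/m³ × 9.8 m/s² × 2170 m = 6.210×10^7 Pa = 0.6210 kbar
peridotite: 3200 kg/m³ × 9.8 m/s² × 54700 m = 1.715×10^9 Pa = 17.15 kbar
eclogite: 3358 kg/m³ × 9.8 m/s² × 17900 m = 5.891×10^8 Pa = 5.891 kbar
Total = 0.5504 + 0.6210 + 17.15 + 5.891 = 24.216 kbar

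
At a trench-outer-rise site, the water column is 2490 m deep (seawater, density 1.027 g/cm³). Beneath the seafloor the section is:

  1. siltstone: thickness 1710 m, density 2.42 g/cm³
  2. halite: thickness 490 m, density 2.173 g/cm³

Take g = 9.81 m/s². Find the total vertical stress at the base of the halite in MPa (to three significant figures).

seawater: 1027 kg/m³ × 9.81 m/s² × 2490 m = 2.509×10^7 Pa = 25.09 MPa
siltstone: 2420 kg/m³ × 9.81 m/s² × 1710 m = 4.060×10^7 Pa = 40.60 MPa
halite: 2173 kg/m³ × 9.81 m/s² × 490 m = 1.045×10^7 Pa = 10.45 MPa
Total = 25.09 + 40.60 + 10.45 = 76.128 MPa

76.1 MPa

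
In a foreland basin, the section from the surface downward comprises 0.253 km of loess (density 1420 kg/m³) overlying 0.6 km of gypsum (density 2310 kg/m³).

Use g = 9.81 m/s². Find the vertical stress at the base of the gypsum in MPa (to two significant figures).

17 MPa

loess: 1420 kg/m³ × 9.81 m/s² × 253 m = 3.524×10^6 Pa = 3.524 MPa
gypsum: 2310 kg/m³ × 9.81 m/s² × 600 m = 1.360×10^7 Pa = 13.60 MPa
Total = 3.524 + 13.60 = 17.121 MPa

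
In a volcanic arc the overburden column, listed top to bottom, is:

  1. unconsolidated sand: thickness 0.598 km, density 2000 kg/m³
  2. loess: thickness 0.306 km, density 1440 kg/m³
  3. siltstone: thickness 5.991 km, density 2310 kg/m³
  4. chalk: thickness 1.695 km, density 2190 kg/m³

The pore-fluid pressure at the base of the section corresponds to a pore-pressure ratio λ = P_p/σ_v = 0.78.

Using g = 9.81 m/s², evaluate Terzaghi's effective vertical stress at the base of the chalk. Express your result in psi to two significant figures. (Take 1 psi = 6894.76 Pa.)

Overburden (lithostatic) stress σ_v:
unconsolidated sand: 2000 kg/m³ × 9.81 m/s² × 598 m = 1.173×10^7 Pa = 11.73 MPa
loess: 1440 kg/m³ × 9.81 m/s² × 306 m = 4.323×10^6 Pa = 4.323 MPa
siltstone: 2310 kg/m³ × 9.81 m/s² × 5991 m = 1.358×10^8 Pa = 135.8 MPa
chalk: 2190 kg/m³ × 9.81 m/s² × 1695 m = 3.642×10^7 Pa = 36.42 MPa
Total = 11.73 + 4.323 + 135.8 + 36.42 = 188.23 MPa
Pore pressure P_p = λ·σ_v = 0.78 × 188.2 MPa = 146.8 MPa
Effective stress σ' = σ_v − P_p = 188.2 − 146.8 = 41.411 MPa = 6006.2 psi

6000 psi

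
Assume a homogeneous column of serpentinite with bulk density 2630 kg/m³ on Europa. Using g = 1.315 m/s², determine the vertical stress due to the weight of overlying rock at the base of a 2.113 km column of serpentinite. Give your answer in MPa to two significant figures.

7.3 MPa

serpentinite: 2630 kg/m³ × 1.315 m/s² × 2113 m = 7.308×10^6 Pa = 7.308 MPa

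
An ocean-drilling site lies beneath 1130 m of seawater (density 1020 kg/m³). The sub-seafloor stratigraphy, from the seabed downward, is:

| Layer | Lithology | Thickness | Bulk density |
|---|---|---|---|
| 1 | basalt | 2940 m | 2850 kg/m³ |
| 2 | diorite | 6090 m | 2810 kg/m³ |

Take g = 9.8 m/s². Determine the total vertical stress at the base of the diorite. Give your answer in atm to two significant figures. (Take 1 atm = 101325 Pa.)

2600 atm

seawater: 1020 kg/m³ × 9.8 m/s² × 1130 m = 1.130×10^7 Pa = 111.5 atm
basalt: 2850 kg/m³ × 9.8 m/s² × 2940 m = 8.211×10^7 Pa = 810.4 atm
diorite: 2810 kg/m³ × 9.8 m/s² × 6090 m = 1.677×10^8 Pa = 1655 atm
Total = 111.5 + 810.4 + 1655 = 2577.0 atm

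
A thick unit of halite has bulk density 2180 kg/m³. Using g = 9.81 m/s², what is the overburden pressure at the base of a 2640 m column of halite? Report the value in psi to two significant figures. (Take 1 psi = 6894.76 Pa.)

halite: 2180 kg/m³ × 9.81 m/s² × 2640 m = 5.646×10^7 Pa = 8189 psi

8200 psi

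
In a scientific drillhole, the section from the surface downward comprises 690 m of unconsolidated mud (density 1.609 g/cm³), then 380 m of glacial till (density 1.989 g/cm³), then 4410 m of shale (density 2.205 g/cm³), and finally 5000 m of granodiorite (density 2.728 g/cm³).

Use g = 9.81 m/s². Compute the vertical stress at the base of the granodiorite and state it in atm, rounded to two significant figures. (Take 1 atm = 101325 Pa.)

unconsolidated mud: 1609 kg/m³ × 9.81 m/s² × 690 m = 1.089×10^7 Pa = 107.5 atm
glacial till: 1989 kg/m³ × 9.81 m/s² × 380 m = 7.415×10^6 Pa = 73.18 atm
shale: 2205 kg/m³ × 9.81 m/s² × 4410 m = 9.539×10^7 Pa = 941.5 atm
granodiorite: 2728 kg/m³ × 9.81 m/s² × 5000 m = 1.338×10^8 Pa = 1321 atm
Total = 107.5 + 73.18 + 941.5 + 1321 = 2442.7 atm

2400 atm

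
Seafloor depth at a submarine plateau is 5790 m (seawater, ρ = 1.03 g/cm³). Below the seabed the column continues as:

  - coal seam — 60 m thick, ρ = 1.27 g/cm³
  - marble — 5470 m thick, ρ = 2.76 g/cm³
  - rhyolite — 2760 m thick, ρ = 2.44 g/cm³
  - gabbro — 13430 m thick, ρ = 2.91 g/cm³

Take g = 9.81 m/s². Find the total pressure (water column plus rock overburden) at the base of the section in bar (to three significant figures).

seawater: 1030 kg/m³ × 9.81 m/s² × 5790 m = 5.850×10^7 Pa = 585.0 bar
coal seam: 1270 kg/m³ × 9.81 m/s² × 60 m = 7.475×10^5 Pa = 7.475 bar
marble: 2760 kg/m³ × 9.81 m/s² × 5470 m = 1.481×10^8 Pa = 1481 bar
rhyolite: 2440 kg/m³ × 9.81 m/s² × 2760 m = 6.606×10^7 Pa = 660.6 bar
gabbro: 2910 kg/m³ × 9.81 m/s² × 13430 m = 3.834×10^8 Pa = 3834 bar
Total = 585.0 + 7.475 + 1481 + 660.6 + 3834 = 6568.1 bar

6570 bar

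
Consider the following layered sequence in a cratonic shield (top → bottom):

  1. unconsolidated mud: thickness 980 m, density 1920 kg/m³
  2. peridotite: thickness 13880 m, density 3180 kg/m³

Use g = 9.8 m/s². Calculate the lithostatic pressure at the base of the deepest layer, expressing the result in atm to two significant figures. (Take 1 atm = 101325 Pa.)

4500 atm

unconsolidated mud: 1920 kg/m³ × 9.8 m/s² × 980 m = 1.844×10^7 Pa = 182.0 atm
peridotite: 3180 kg/m³ × 9.8 m/s² × 13880 m = 4.326×10^8 Pa = 4269 atm
Total = 182.0 + 4269 = 4451.0 atm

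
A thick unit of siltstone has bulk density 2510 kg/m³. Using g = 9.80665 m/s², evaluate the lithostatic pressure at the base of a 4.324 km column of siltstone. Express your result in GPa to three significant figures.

0.106 GPa

siltstone: 2510 kg/m³ × 9.80665 m/s² × 4324 m = 1.064×10^8 Pa = 0.1064 GPa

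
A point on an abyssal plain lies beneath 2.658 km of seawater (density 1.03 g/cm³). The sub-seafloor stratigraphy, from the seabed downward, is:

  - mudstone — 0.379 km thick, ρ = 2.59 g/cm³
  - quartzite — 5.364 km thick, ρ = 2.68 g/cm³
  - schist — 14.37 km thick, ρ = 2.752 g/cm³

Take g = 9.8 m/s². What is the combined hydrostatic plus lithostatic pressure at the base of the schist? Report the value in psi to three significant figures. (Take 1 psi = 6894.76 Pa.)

81900 psi

seawater: 1030 kg/m³ × 9.8 m/s² × 2658 m = 2.683×10^7 Pa = 3891 psi
mudstone: 2590 kg/m³ × 9.8 m/s² × 379 m = 9.620×10^6 Pa = 1395 psi
quartzite: 2680 kg/m³ × 9.8 m/s² × 5364 m = 1.409×10^8 Pa = 20433 psi
schist: 2752 kg/m³ × 9.8 m/s² × 14370 m = 3.876×10^8 Pa = 56210 psi
Total = 3891 + 1395 + 20433 + 56210 = 81929 psi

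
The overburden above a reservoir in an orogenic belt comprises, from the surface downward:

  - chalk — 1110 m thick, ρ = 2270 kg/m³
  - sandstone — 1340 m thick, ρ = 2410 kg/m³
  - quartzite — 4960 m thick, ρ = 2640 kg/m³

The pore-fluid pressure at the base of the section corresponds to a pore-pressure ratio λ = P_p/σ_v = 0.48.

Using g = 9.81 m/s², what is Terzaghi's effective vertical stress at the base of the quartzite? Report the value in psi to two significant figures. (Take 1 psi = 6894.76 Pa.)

14000 psi

Overburden (lithostatic) stress σ_v:
chalk: 2270 kg/m³ × 9.81 m/s² × 1110 m = 2.472×10^7 Pa = 24.72 MPa
sandstone: 2410 kg/m³ × 9.81 m/s² × 1340 m = 3.168×10^7 Pa = 31.68 MPa
quartzite: 2640 kg/m³ × 9.81 m/s² × 4960 m = 1.285×10^8 Pa = 128.5 MPa
Total = 24.72 + 31.68 + 128.5 = 184.85 MPa
Pore pressure P_p = λ·σ_v = 0.48 × 184.9 MPa = 88.73 MPa
Effective stress σ' = σ_v − P_p = 184.9 − 88.73 = 96.124 MPa = 13942 psi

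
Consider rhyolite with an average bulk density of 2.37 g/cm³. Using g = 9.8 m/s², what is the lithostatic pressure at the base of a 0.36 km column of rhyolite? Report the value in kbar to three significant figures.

rhyolite: 2370 kg/m³ × 9.8 m/s² × 360 m = 8.361×10^6 Pa = 0.08361 kbar

0.0836 kbar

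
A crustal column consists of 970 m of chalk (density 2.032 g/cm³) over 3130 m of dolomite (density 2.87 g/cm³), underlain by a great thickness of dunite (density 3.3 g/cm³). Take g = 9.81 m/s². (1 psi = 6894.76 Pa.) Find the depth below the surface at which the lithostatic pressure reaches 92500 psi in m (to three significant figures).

20500 m

Pressure at base of upper layers: 2032×9.81×970 + 2870×9.81×3130 = 1.075×10^8 Pa = 15586 psi
Remaining pressure to be supplied by dunite: 6.378×10^8 − 1.075×10^8 = 5.303×10^8 Pa
Additional depth in dunite = 5.303×10^8 Pa / (3300 kg/m³ × 9.81 m/s²) = 16381 m
Total depth = 4100 m + 16381 m = 20481 m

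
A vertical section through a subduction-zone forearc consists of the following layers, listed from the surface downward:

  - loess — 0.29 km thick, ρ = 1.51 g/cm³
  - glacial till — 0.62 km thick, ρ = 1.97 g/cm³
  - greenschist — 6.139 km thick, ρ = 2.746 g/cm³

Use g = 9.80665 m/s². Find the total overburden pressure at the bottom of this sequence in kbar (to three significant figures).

loess: 1510 kg/m³ × 9.80665 m/s² × 290 m = 4.294×10^6 Pa = 0.04294 kbar
glacial till: 1970 kg/m³ × 9.80665 m/s² × 620 m = 1.198×10^7 Pa = 0.1198 kbar
greenschist: 2746 kg/m³ × 9.80665 m/s² × 6139 m = 1.653×10^8 Pa = 1.653 kbar
Total = 0.04294 + 0.1198 + 1.653 = 1.8159 kbar

1.82 kbar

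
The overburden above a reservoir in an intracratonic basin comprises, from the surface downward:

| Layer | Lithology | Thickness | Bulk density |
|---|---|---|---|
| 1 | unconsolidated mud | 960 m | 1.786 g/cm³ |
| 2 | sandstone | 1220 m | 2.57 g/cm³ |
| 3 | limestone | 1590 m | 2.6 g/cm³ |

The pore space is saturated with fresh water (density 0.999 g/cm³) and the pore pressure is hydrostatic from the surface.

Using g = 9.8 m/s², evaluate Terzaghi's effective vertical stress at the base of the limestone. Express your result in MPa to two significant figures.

Overburden (lithostatic) stress σ_v:
unconsolidated mud: 1786 kg/m³ × 9.8 m/s² × 960 m = 1.680×10^7 Pa = 16.80 MPa
sandstone: 2570 kg/m³ × 9.8 m/s² × 1220 m = 3.073×10^7 Pa = 30.73 MPa
limestone: 2600 kg/m³ × 9.8 m/s² × 1590 m = 4.051×10^7 Pa = 40.51 MPa
Total = 16.80 + 30.73 + 40.51 = 88.043 MPa
Pore pressure P_p = 999 kg/m³ × 9.8 m/s² × 3770 m = 3.691×10^7 Pa = 36.91 MPa
Effective stress σ' = σ_v − P_p = 88.04 − 36.91 = 51.134 MPa

51 MPa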